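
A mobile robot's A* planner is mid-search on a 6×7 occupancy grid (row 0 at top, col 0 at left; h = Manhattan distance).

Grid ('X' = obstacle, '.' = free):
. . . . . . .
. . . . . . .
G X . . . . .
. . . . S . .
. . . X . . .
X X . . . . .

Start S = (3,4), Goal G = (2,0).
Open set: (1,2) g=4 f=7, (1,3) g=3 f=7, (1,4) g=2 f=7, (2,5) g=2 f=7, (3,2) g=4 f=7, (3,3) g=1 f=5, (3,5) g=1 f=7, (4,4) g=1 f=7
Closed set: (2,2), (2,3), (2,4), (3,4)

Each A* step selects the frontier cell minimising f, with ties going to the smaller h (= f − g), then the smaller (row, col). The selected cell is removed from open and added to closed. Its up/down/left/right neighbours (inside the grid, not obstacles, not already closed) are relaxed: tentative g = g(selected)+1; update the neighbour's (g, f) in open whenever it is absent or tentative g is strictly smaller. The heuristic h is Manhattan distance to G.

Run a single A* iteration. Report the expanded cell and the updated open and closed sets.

step 1: expand (3,3) (f=5, h=4) → closed; open now [(1,2) g=4 f=7, (1,3) g=3 f=7, (1,4) g=2 f=7, (2,5) g=2 f=7, (3,2) g=2 f=5, (3,5) g=1 f=7, (4,4) g=1 f=7]

expanded=(3,3); open=[(1,2) g=4 f=7, (1,3) g=3 f=7, (1,4) g=2 f=7, (2,5) g=2 f=7, (3,2) g=2 f=5, (3,5) g=1 f=7, (4,4) g=1 f=7]; closed=[(2,2), (2,3), (2,4), (3,3), (3,4)]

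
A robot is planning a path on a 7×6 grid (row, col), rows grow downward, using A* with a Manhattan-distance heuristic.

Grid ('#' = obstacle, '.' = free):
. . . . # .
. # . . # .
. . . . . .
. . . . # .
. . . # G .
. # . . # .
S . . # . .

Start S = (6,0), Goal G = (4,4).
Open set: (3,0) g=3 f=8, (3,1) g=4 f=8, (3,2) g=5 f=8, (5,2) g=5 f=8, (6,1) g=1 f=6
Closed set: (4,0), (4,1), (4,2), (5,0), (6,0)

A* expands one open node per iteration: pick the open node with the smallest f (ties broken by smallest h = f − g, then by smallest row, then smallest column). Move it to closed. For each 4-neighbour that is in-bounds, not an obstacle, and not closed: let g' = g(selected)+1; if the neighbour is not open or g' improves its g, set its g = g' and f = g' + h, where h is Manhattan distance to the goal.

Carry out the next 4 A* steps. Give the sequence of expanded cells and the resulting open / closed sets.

step 1: expand (6,1) (f=6, h=5) → closed; open now [(3,0) g=3 f=8, (3,1) g=4 f=8, (3,2) g=5 f=8, (5,2) g=5 f=8, (6,2) g=2 f=6]
step 2: expand (6,2) (f=6, h=4) → closed; open now [(3,0) g=3 f=8, (3,1) g=4 f=8, (3,2) g=5 f=8, (5,2) g=3 f=6]
step 3: expand (5,2) (f=6, h=3) → closed; open now [(3,0) g=3 f=8, (3,1) g=4 f=8, (3,2) g=5 f=8, (5,3) g=4 f=6]
step 4: expand (5,3) (f=6, h=2) → closed; open now [(3,0) g=3 f=8, (3,1) g=4 f=8, (3,2) g=5 f=8]

order=[(6,1) → (6,2) → (5,2) → (5,3)]; open=[(3,0) g=3 f=8, (3,1) g=4 f=8, (3,2) g=5 f=8]; closed=[(4,0), (4,1), (4,2), (5,0), (5,2), (5,3), (6,0), (6,1), (6,2)]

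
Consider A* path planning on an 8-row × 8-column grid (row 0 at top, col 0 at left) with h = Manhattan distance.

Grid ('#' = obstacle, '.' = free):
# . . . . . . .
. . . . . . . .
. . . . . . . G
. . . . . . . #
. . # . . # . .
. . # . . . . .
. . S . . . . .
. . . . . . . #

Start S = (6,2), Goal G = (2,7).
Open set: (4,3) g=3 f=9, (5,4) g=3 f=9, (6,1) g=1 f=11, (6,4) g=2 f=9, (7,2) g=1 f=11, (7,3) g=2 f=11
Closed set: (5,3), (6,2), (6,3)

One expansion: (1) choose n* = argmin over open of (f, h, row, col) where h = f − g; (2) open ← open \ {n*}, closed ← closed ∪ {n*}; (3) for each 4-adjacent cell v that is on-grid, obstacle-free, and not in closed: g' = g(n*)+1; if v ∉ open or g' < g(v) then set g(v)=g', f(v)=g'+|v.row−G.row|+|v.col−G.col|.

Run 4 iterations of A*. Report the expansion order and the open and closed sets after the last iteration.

step 1: expand (4,3) (f=9, h=6) → closed; open now [(3,3) g=4 f=9, (4,4) g=4 f=9, (5,4) g=3 f=9, (6,1) g=1 f=11, (6,4) g=2 f=9, (7,2) g=1 f=11, (7,3) g=2 f=11]
step 2: expand (3,3) (f=9, h=5) → closed; open now [(2,3) g=5 f=9, (3,2) g=5 f=11, (3,4) g=5 f=9, (4,4) g=4 f=9, (5,4) g=3 f=9, (6,1) g=1 f=11, (6,4) g=2 f=9, (7,2) g=1 f=11, (7,3) g=2 f=11]
step 3: expand (2,3) (f=9, h=4) → closed; open now [(1,3) g=6 f=11, (2,2) g=6 f=11, (2,4) g=6 f=9, (3,2) g=5 f=11, (3,4) g=5 f=9, (4,4) g=4 f=9, (5,4) g=3 f=9, (6,1) g=1 f=11, (6,4) g=2 f=9, (7,2) g=1 f=11, (7,3) g=2 f=11]
step 4: expand (2,4) (f=9, h=3) → closed; open now [(1,3) g=6 f=11, (1,4) g=7 f=11, (2,2) g=6 f=11, (2,5) g=7 f=9, (3,2) g=5 f=11, (3,4) g=5 f=9, (4,4) g=4 f=9, (5,4) g=3 f=9, (6,1) g=1 f=11, (6,4) g=2 f=9, (7,2) g=1 f=11, (7,3) g=2 f=11]

order=[(4,3) → (3,3) → (2,3) → (2,4)]; open=[(1,3) g=6 f=11, (1,4) g=7 f=11, (2,2) g=6 f=11, (2,5) g=7 f=9, (3,2) g=5 f=11, (3,4) g=5 f=9, (4,4) g=4 f=9, (5,4) g=3 f=9, (6,1) g=1 f=11, (6,4) g=2 f=9, (7,2) g=1 f=11, (7,3) g=2 f=11]; closed=[(2,3), (2,4), (3,3), (4,3), (5,3), (6,2), (6,3)]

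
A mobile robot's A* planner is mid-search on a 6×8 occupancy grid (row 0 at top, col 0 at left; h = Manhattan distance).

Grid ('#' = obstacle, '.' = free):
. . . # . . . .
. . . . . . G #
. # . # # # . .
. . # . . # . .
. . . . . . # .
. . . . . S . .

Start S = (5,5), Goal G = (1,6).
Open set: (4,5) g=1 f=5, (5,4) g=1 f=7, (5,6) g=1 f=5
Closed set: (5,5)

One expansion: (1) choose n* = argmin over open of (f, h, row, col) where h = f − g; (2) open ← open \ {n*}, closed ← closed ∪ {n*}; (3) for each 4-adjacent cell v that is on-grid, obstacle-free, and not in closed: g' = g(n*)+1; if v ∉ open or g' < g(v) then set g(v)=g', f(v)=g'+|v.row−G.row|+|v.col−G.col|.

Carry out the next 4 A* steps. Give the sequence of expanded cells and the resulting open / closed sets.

order=[(4,5) → (5,6) → (4,4) → (3,4)]; open=[(3,3) g=4 f=9, (4,3) g=3 f=9, (5,4) g=1 f=7, (5,7) g=2 f=7]; closed=[(3,4), (4,4), (4,5), (5,5), (5,6)]

step 1: expand (4,5) (f=5, h=4) → closed; open now [(4,4) g=2 f=7, (5,4) g=1 f=7, (5,6) g=1 f=5]
step 2: expand (5,6) (f=5, h=4) → closed; open now [(4,4) g=2 f=7, (5,4) g=1 f=7, (5,7) g=2 f=7]
step 3: expand (4,4) (f=7, h=5) → closed; open now [(3,4) g=3 f=7, (4,3) g=3 f=9, (5,4) g=1 f=7, (5,7) g=2 f=7]
step 4: expand (3,4) (f=7, h=4) → closed; open now [(3,3) g=4 f=9, (4,3) g=3 f=9, (5,4) g=1 f=7, (5,7) g=2 f=7]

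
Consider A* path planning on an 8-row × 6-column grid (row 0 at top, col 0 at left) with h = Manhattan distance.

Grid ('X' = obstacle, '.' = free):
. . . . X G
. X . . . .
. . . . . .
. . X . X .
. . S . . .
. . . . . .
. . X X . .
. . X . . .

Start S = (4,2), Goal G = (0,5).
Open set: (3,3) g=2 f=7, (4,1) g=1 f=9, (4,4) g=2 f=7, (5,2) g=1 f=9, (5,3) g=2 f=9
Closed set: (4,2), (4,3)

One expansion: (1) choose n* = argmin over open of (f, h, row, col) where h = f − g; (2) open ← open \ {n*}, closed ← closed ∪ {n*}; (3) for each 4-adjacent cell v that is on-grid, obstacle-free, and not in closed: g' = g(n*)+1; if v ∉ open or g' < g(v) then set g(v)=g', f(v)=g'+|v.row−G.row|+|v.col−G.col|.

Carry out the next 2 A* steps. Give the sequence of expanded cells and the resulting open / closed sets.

order=[(3,3) → (2,3)]; open=[(1,3) g=4 f=7, (2,2) g=4 f=9, (2,4) g=4 f=7, (4,1) g=1 f=9, (4,4) g=2 f=7, (5,2) g=1 f=9, (5,3) g=2 f=9]; closed=[(2,3), (3,3), (4,2), (4,3)]

step 1: expand (3,3) (f=7, h=5) → closed; open now [(2,3) g=3 f=7, (4,1) g=1 f=9, (4,4) g=2 f=7, (5,2) g=1 f=9, (5,3) g=2 f=9]
step 2: expand (2,3) (f=7, h=4) → closed; open now [(1,3) g=4 f=7, (2,2) g=4 f=9, (2,4) g=4 f=7, (4,1) g=1 f=9, (4,4) g=2 f=7, (5,2) g=1 f=9, (5,3) g=2 f=9]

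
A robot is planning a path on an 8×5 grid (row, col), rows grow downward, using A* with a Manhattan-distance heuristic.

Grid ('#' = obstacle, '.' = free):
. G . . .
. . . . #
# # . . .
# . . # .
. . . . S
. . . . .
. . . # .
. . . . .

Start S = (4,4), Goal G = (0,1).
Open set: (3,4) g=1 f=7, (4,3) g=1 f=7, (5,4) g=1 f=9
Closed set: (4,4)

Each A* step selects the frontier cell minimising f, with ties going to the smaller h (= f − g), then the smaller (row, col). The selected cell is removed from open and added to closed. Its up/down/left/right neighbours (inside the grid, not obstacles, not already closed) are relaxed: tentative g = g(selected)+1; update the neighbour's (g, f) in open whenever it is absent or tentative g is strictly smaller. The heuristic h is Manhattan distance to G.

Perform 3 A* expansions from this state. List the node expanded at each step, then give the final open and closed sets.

order=[(3,4) → (2,4) → (2,3)]; open=[(1,3) g=4 f=7, (2,2) g=4 f=7, (4,3) g=1 f=7, (5,4) g=1 f=9]; closed=[(2,3), (2,4), (3,4), (4,4)]

step 1: expand (3,4) (f=7, h=6) → closed; open now [(2,4) g=2 f=7, (4,3) g=1 f=7, (5,4) g=1 f=9]
step 2: expand (2,4) (f=7, h=5) → closed; open now [(2,3) g=3 f=7, (4,3) g=1 f=7, (5,4) g=1 f=9]
step 3: expand (2,3) (f=7, h=4) → closed; open now [(1,3) g=4 f=7, (2,2) g=4 f=7, (4,3) g=1 f=7, (5,4) g=1 f=9]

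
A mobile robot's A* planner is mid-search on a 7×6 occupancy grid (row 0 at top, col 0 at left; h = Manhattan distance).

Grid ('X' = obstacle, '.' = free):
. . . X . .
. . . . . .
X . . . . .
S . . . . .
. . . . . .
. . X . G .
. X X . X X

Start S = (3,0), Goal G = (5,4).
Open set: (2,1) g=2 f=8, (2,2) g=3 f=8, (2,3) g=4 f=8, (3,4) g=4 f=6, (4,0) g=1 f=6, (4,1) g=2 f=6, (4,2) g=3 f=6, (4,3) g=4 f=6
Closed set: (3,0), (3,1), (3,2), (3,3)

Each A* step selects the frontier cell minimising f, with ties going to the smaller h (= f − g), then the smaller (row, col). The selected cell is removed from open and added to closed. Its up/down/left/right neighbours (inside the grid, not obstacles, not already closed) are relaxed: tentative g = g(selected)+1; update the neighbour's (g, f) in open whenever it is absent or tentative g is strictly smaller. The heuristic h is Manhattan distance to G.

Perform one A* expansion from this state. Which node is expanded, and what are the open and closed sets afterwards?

expanded=(3,4); open=[(2,1) g=2 f=8, (2,2) g=3 f=8, (2,3) g=4 f=8, (2,4) g=5 f=8, (3,5) g=5 f=8, (4,0) g=1 f=6, (4,1) g=2 f=6, (4,2) g=3 f=6, (4,3) g=4 f=6, (4,4) g=5 f=6]; closed=[(3,0), (3,1), (3,2), (3,3), (3,4)]

step 1: expand (3,4) (f=6, h=2) → closed; open now [(2,1) g=2 f=8, (2,2) g=3 f=8, (2,3) g=4 f=8, (2,4) g=5 f=8, (3,5) g=5 f=8, (4,0) g=1 f=6, (4,1) g=2 f=6, (4,2) g=3 f=6, (4,3) g=4 f=6, (4,4) g=5 f=6]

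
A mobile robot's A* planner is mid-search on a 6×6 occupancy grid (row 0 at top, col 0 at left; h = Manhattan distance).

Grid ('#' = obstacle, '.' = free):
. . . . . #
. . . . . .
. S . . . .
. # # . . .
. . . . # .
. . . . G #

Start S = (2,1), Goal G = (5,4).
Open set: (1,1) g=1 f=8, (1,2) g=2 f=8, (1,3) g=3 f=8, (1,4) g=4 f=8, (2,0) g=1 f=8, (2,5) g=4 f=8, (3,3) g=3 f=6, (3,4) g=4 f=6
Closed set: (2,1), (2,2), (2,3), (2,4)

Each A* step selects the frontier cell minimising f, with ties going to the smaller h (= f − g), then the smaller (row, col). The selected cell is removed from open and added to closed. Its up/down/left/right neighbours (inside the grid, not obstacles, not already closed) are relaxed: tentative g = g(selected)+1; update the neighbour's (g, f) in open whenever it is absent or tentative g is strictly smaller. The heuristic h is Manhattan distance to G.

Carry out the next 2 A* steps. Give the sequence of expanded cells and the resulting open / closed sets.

step 1: expand (3,4) (f=6, h=2) → closed; open now [(1,1) g=1 f=8, (1,2) g=2 f=8, (1,3) g=3 f=8, (1,4) g=4 f=8, (2,0) g=1 f=8, (2,5) g=4 f=8, (3,3) g=3 f=6, (3,5) g=5 f=8]
step 2: expand (3,3) (f=6, h=3) → closed; open now [(1,1) g=1 f=8, (1,2) g=2 f=8, (1,3) g=3 f=8, (1,4) g=4 f=8, (2,0) g=1 f=8, (2,5) g=4 f=8, (3,5) g=5 f=8, (4,3) g=4 f=6]

order=[(3,4) → (3,3)]; open=[(1,1) g=1 f=8, (1,2) g=2 f=8, (1,3) g=3 f=8, (1,4) g=4 f=8, (2,0) g=1 f=8, (2,5) g=4 f=8, (3,5) g=5 f=8, (4,3) g=4 f=6]; closed=[(2,1), (2,2), (2,3), (2,4), (3,3), (3,4)]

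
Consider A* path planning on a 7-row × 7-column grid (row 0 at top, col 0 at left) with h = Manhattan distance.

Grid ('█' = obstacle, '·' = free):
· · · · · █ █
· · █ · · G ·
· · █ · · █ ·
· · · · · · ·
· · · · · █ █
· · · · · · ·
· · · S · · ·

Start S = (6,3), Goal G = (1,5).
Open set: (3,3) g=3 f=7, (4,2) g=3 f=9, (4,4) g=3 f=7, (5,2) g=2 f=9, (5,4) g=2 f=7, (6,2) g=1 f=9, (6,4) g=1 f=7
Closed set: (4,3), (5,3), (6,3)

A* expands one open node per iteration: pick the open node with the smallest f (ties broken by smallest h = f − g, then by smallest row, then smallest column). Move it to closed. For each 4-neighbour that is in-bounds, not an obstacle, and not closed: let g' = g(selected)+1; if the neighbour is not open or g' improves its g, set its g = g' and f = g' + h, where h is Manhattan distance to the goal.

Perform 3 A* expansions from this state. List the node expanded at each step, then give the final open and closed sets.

step 1: expand (3,3) (f=7, h=4) → closed; open now [(2,3) g=4 f=7, (3,2) g=4 f=9, (3,4) g=4 f=7, (4,2) g=3 f=9, (4,4) g=3 f=7, (5,2) g=2 f=9, (5,4) g=2 f=7, (6,2) g=1 f=9, (6,4) g=1 f=7]
step 2: expand (2,3) (f=7, h=3) → closed; open now [(1,3) g=5 f=7, (2,4) g=5 f=7, (3,2) g=4 f=9, (3,4) g=4 f=7, (4,2) g=3 f=9, (4,4) g=3 f=7, (5,2) g=2 f=9, (5,4) g=2 f=7, (6,2) g=1 f=9, (6,4) g=1 f=7]
step 3: expand (1,3) (f=7, h=2) → closed; open now [(0,3) g=6 f=9, (1,4) g=6 f=7, (2,4) g=5 f=7, (3,2) g=4 f=9, (3,4) g=4 f=7, (4,2) g=3 f=9, (4,4) g=3 f=7, (5,2) g=2 f=9, (5,4) g=2 f=7, (6,2) g=1 f=9, (6,4) g=1 f=7]

order=[(3,3) → (2,3) → (1,3)]; open=[(0,3) g=6 f=9, (1,4) g=6 f=7, (2,4) g=5 f=7, (3,2) g=4 f=9, (3,4) g=4 f=7, (4,2) g=3 f=9, (4,4) g=3 f=7, (5,2) g=2 f=9, (5,4) g=2 f=7, (6,2) g=1 f=9, (6,4) g=1 f=7]; closed=[(1,3), (2,3), (3,3), (4,3), (5,3), (6,3)]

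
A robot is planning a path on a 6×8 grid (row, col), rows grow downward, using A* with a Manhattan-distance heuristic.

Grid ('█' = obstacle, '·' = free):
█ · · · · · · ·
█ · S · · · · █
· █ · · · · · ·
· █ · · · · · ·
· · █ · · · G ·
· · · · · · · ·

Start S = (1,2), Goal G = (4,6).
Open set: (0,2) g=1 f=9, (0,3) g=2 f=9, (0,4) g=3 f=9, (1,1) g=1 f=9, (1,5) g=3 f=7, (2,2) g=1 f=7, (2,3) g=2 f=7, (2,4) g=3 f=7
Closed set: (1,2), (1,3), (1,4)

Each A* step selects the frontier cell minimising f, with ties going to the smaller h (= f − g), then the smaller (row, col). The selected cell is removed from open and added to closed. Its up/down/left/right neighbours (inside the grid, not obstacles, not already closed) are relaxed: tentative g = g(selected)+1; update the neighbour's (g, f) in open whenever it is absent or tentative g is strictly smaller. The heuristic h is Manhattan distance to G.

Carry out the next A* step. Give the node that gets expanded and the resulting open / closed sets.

step 1: expand (1,5) (f=7, h=4) → closed; open now [(0,2) g=1 f=9, (0,3) g=2 f=9, (0,4) g=3 f=9, (0,5) g=4 f=9, (1,1) g=1 f=9, (1,6) g=4 f=7, (2,2) g=1 f=7, (2,3) g=2 f=7, (2,4) g=3 f=7, (2,5) g=4 f=7]

expanded=(1,5); open=[(0,2) g=1 f=9, (0,3) g=2 f=9, (0,4) g=3 f=9, (0,5) g=4 f=9, (1,1) g=1 f=9, (1,6) g=4 f=7, (2,2) g=1 f=7, (2,3) g=2 f=7, (2,4) g=3 f=7, (2,5) g=4 f=7]; closed=[(1,2), (1,3), (1,4), (1,5)]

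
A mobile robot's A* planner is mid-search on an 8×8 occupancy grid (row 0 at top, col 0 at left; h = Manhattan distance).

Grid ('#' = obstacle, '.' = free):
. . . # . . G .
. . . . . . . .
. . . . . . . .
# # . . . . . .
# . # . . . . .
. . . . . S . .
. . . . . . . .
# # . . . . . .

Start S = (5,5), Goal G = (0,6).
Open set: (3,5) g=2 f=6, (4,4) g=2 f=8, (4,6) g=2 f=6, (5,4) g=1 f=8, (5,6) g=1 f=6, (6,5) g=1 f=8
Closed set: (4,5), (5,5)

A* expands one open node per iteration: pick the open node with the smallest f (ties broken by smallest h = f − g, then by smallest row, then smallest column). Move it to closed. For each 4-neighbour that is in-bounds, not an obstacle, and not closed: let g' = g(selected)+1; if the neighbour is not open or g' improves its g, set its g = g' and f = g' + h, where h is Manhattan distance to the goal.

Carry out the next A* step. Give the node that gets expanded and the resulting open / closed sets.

step 1: expand (3,5) (f=6, h=4) → closed; open now [(2,5) g=3 f=6, (3,4) g=3 f=8, (3,6) g=3 f=6, (4,4) g=2 f=8, (4,6) g=2 f=6, (5,4) g=1 f=8, (5,6) g=1 f=6, (6,5) g=1 f=8]

expanded=(3,5); open=[(2,5) g=3 f=6, (3,4) g=3 f=8, (3,6) g=3 f=6, (4,4) g=2 f=8, (4,6) g=2 f=6, (5,4) g=1 f=8, (5,6) g=1 f=6, (6,5) g=1 f=8]; closed=[(3,5), (4,5), (5,5)]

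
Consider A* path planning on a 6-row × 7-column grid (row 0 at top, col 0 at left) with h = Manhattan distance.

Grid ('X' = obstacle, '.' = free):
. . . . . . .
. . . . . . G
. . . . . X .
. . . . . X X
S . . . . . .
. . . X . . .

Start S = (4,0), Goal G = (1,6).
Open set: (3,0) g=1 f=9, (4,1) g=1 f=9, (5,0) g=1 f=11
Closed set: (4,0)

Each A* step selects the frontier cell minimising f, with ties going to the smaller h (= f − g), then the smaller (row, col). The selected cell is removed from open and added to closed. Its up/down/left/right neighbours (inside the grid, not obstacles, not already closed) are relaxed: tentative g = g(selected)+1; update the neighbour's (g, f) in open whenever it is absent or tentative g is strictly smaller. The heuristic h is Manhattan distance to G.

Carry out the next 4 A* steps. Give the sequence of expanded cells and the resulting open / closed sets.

step 1: expand (3,0) (f=9, h=8) → closed; open now [(2,0) g=2 f=9, (3,1) g=2 f=9, (4,1) g=1 f=9, (5,0) g=1 f=11]
step 2: expand (2,0) (f=9, h=7) → closed; open now [(1,0) g=3 f=9, (2,1) g=3 f=9, (3,1) g=2 f=9, (4,1) g=1 f=9, (5,0) g=1 f=11]
step 3: expand (1,0) (f=9, h=6) → closed; open now [(0,0) g=4 f=11, (1,1) g=4 f=9, (2,1) g=3 f=9, (3,1) g=2 f=9, (4,1) g=1 f=9, (5,0) g=1 f=11]
step 4: expand (1,1) (f=9, h=5) → closed; open now [(0,0) g=4 f=11, (0,1) g=5 f=11, (1,2) g=5 f=9, (2,1) g=3 f=9, (3,1) g=2 f=9, (4,1) g=1 f=9, (5,0) g=1 f=11]

order=[(3,0) → (2,0) → (1,0) → (1,1)]; open=[(0,0) g=4 f=11, (0,1) g=5 f=11, (1,2) g=5 f=9, (2,1) g=3 f=9, (3,1) g=2 f=9, (4,1) g=1 f=9, (5,0) g=1 f=11]; closed=[(1,0), (1,1), (2,0), (3,0), (4,0)]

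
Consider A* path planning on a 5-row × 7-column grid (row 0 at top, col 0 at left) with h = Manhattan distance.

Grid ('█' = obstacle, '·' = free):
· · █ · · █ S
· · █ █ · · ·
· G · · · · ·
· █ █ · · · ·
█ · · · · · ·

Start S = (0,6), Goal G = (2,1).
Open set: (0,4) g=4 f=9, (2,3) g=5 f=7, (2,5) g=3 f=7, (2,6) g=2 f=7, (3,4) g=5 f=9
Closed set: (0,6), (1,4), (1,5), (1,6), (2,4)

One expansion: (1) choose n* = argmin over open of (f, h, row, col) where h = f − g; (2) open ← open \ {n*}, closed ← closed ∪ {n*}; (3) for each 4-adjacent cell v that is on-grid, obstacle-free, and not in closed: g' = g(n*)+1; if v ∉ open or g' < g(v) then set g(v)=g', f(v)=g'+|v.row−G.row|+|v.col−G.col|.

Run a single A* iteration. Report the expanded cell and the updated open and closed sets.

expanded=(2,3); open=[(0,4) g=4 f=9, (2,2) g=6 f=7, (2,5) g=3 f=7, (2,6) g=2 f=7, (3,3) g=6 f=9, (3,4) g=5 f=9]; closed=[(0,6), (1,4), (1,5), (1,6), (2,3), (2,4)]

step 1: expand (2,3) (f=7, h=2) → closed; open now [(0,4) g=4 f=9, (2,2) g=6 f=7, (2,5) g=3 f=7, (2,6) g=2 f=7, (3,3) g=6 f=9, (3,4) g=5 f=9]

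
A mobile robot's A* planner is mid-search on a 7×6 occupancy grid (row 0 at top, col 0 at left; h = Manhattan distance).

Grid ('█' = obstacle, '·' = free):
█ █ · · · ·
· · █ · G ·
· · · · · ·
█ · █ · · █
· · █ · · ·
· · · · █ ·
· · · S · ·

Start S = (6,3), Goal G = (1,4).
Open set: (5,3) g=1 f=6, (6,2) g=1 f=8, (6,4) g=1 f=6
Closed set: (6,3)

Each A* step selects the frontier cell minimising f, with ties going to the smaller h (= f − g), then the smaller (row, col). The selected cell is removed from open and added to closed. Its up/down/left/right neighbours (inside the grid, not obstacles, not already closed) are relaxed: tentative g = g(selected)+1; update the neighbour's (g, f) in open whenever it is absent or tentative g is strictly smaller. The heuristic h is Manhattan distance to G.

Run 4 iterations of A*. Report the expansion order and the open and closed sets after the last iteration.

step 1: expand (5,3) (f=6, h=5) → closed; open now [(4,3) g=2 f=6, (5,2) g=2 f=8, (6,2) g=1 f=8, (6,4) g=1 f=6]
step 2: expand (4,3) (f=6, h=4) → closed; open now [(3,3) g=3 f=6, (4,4) g=3 f=6, (5,2) g=2 f=8, (6,2) g=1 f=8, (6,4) g=1 f=6]
step 3: expand (3,3) (f=6, h=3) → closed; open now [(2,3) g=4 f=6, (3,4) g=4 f=6, (4,4) g=3 f=6, (5,2) g=2 f=8, (6,2) g=1 f=8, (6,4) g=1 f=6]
step 4: expand (2,3) (f=6, h=2) → closed; open now [(1,3) g=5 f=6, (2,2) g=5 f=8, (2,4) g=5 f=6, (3,4) g=4 f=6, (4,4) g=3 f=6, (5,2) g=2 f=8, (6,2) g=1 f=8, (6,4) g=1 f=6]

order=[(5,3) → (4,3) → (3,3) → (2,3)]; open=[(1,3) g=5 f=6, (2,2) g=5 f=8, (2,4) g=5 f=6, (3,4) g=4 f=6, (4,4) g=3 f=6, (5,2) g=2 f=8, (6,2) g=1 f=8, (6,4) g=1 f=6]; closed=[(2,3), (3,3), (4,3), (5,3), (6,3)]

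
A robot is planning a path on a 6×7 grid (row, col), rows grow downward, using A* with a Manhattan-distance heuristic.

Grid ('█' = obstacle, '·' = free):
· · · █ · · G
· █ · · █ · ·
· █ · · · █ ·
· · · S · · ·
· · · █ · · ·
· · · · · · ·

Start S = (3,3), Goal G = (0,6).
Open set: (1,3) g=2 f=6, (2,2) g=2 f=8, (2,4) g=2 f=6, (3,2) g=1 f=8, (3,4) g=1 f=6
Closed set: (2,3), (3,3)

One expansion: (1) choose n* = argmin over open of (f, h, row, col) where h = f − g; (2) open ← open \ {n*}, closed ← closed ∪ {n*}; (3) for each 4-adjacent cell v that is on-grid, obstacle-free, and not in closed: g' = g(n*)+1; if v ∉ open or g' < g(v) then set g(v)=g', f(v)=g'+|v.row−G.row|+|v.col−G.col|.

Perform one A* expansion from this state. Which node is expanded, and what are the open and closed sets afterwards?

step 1: expand (1,3) (f=6, h=4) → closed; open now [(1,2) g=3 f=8, (2,2) g=2 f=8, (2,4) g=2 f=6, (3,2) g=1 f=8, (3,4) g=1 f=6]

expanded=(1,3); open=[(1,2) g=3 f=8, (2,2) g=2 f=8, (2,4) g=2 f=6, (3,2) g=1 f=8, (3,4) g=1 f=6]; closed=[(1,3), (2,3), (3,3)]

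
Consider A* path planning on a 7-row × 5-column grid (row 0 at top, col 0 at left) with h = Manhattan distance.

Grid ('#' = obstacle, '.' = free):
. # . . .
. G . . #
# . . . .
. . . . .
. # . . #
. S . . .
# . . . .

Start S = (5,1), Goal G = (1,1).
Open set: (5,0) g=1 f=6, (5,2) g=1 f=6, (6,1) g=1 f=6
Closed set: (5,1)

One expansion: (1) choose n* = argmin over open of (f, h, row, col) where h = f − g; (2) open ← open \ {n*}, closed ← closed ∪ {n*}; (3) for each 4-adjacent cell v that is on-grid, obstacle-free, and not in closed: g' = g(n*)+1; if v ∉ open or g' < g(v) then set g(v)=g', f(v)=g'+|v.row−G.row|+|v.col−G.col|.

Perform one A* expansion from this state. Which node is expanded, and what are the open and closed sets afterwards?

expanded=(5,0); open=[(4,0) g=2 f=6, (5,2) g=1 f=6, (6,1) g=1 f=6]; closed=[(5,0), (5,1)]

step 1: expand (5,0) (f=6, h=5) → closed; open now [(4,0) g=2 f=6, (5,2) g=1 f=6, (6,1) g=1 f=6]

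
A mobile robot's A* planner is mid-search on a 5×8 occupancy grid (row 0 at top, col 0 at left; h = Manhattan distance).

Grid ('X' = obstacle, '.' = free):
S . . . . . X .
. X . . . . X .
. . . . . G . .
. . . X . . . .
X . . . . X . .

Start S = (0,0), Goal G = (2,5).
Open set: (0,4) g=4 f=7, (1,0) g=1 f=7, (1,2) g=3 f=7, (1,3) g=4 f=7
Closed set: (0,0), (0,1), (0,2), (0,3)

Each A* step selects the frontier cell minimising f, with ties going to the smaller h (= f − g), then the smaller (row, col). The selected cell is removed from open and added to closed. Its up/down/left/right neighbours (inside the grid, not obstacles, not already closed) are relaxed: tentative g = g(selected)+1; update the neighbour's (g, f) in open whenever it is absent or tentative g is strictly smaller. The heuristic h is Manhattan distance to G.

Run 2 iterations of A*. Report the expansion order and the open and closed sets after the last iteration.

step 1: expand (0,4) (f=7, h=3) → closed; open now [(0,5) g=5 f=7, (1,0) g=1 f=7, (1,2) g=3 f=7, (1,3) g=4 f=7, (1,4) g=5 f=7]
step 2: expand (0,5) (f=7, h=2) → closed; open now [(1,0) g=1 f=7, (1,2) g=3 f=7, (1,3) g=4 f=7, (1,4) g=5 f=7, (1,5) g=6 f=7]

order=[(0,4) → (0,5)]; open=[(1,0) g=1 f=7, (1,2) g=3 f=7, (1,3) g=4 f=7, (1,4) g=5 f=7, (1,5) g=6 f=7]; closed=[(0,0), (0,1), (0,2), (0,3), (0,4), (0,5)]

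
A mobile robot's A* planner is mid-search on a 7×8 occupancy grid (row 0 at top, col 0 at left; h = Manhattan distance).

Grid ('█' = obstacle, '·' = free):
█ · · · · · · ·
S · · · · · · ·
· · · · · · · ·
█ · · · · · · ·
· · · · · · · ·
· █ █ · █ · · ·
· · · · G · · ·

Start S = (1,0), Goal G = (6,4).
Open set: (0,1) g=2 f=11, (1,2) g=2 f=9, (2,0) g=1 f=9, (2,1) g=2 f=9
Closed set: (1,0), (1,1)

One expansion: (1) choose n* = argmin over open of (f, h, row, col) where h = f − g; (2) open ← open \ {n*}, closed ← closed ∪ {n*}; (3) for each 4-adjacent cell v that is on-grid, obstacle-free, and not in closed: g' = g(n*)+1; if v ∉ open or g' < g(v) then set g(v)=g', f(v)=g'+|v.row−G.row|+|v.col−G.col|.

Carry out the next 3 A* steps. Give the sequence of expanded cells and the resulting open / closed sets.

step 1: expand (1,2) (f=9, h=7) → closed; open now [(0,1) g=2 f=11, (0,2) g=3 f=11, (1,3) g=3 f=9, (2,0) g=1 f=9, (2,1) g=2 f=9, (2,2) g=3 f=9]
step 2: expand (1,3) (f=9, h=6) → closed; open now [(0,1) g=2 f=11, (0,2) g=3 f=11, (0,3) g=4 f=11, (1,4) g=4 f=9, (2,0) g=1 f=9, (2,1) g=2 f=9, (2,2) g=3 f=9, (2,3) g=4 f=9]
step 3: expand (1,4) (f=9, h=5) → closed; open now [(0,1) g=2 f=11, (0,2) g=3 f=11, (0,3) g=4 f=11, (0,4) g=5 f=11, (1,5) g=5 f=11, (2,0) g=1 f=9, (2,1) g=2 f=9, (2,2) g=3 f=9, (2,3) g=4 f=9, (2,4) g=5 f=9]

order=[(1,2) → (1,3) → (1,4)]; open=[(0,1) g=2 f=11, (0,2) g=3 f=11, (0,3) g=4 f=11, (0,4) g=5 f=11, (1,5) g=5 f=11, (2,0) g=1 f=9, (2,1) g=2 f=9, (2,2) g=3 f=9, (2,3) g=4 f=9, (2,4) g=5 f=9]; closed=[(1,0), (1,1), (1,2), (1,3), (1,4)]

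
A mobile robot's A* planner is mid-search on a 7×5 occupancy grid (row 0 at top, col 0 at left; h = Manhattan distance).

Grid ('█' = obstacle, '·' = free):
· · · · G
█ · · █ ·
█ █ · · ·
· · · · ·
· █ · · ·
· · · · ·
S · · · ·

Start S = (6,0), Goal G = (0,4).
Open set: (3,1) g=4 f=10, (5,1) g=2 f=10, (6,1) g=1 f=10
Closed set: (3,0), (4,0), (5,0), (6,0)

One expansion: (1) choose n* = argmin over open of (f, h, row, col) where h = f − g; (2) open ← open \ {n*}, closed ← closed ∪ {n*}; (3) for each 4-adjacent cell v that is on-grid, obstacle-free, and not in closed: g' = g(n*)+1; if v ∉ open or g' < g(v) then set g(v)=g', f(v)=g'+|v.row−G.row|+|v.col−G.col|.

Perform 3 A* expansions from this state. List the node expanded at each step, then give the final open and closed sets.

order=[(3,1) → (3,2) → (2,2)]; open=[(1,2) g=7 f=10, (2,3) g=7 f=10, (3,3) g=6 f=10, (4,2) g=6 f=12, (5,1) g=2 f=10, (6,1) g=1 f=10]; closed=[(2,2), (3,0), (3,1), (3,2), (4,0), (5,0), (6,0)]

step 1: expand (3,1) (f=10, h=6) → closed; open now [(3,2) g=5 f=10, (5,1) g=2 f=10, (6,1) g=1 f=10]
step 2: expand (3,2) (f=10, h=5) → closed; open now [(2,2) g=6 f=10, (3,3) g=6 f=10, (4,2) g=6 f=12, (5,1) g=2 f=10, (6,1) g=1 f=10]
step 3: expand (2,2) (f=10, h=4) → closed; open now [(1,2) g=7 f=10, (2,3) g=7 f=10, (3,3) g=6 f=10, (4,2) g=6 f=12, (5,1) g=2 f=10, (6,1) g=1 f=10]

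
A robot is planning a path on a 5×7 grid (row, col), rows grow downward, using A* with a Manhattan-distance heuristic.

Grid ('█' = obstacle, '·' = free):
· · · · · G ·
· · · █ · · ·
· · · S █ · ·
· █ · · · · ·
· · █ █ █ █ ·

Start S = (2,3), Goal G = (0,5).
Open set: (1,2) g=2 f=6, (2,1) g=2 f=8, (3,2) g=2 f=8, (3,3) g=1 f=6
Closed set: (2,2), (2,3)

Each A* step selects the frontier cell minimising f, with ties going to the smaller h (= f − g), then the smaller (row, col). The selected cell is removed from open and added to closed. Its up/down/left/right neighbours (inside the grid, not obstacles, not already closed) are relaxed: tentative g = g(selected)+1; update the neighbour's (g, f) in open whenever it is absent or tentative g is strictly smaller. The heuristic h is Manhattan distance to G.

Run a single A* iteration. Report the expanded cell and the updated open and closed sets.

expanded=(1,2); open=[(0,2) g=3 f=6, (1,1) g=3 f=8, (2,1) g=2 f=8, (3,2) g=2 f=8, (3,3) g=1 f=6]; closed=[(1,2), (2,2), (2,3)]

step 1: expand (1,2) (f=6, h=4) → closed; open now [(0,2) g=3 f=6, (1,1) g=3 f=8, (2,1) g=2 f=8, (3,2) g=2 f=8, (3,3) g=1 f=6]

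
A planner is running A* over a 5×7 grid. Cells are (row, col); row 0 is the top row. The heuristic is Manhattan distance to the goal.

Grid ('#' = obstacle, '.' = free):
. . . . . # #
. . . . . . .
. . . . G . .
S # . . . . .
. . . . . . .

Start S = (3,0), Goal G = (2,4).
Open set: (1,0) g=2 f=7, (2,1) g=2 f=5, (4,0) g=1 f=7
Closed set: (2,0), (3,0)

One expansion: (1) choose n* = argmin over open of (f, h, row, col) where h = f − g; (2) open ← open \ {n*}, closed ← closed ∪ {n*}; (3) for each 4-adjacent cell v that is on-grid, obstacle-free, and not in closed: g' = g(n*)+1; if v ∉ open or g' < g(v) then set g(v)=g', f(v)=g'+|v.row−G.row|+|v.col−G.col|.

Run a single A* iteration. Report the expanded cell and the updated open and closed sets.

expanded=(2,1); open=[(1,0) g=2 f=7, (1,1) g=3 f=7, (2,2) g=3 f=5, (4,0) g=1 f=7]; closed=[(2,0), (2,1), (3,0)]

step 1: expand (2,1) (f=5, h=3) → closed; open now [(1,0) g=2 f=7, (1,1) g=3 f=7, (2,2) g=3 f=5, (4,0) g=1 f=7]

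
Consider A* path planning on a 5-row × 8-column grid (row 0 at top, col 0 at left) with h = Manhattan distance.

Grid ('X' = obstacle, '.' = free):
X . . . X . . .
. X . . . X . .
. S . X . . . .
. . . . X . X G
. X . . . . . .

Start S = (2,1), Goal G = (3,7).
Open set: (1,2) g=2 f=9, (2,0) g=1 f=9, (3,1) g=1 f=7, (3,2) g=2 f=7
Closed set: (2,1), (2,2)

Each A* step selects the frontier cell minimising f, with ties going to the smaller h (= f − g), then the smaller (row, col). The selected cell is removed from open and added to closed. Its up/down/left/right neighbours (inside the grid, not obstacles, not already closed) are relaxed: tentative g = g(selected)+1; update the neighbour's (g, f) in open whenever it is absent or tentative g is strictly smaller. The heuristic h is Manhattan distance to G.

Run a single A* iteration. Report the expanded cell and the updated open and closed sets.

step 1: expand (3,2) (f=7, h=5) → closed; open now [(1,2) g=2 f=9, (2,0) g=1 f=9, (3,1) g=1 f=7, (3,3) g=3 f=7, (4,2) g=3 f=9]

expanded=(3,2); open=[(1,2) g=2 f=9, (2,0) g=1 f=9, (3,1) g=1 f=7, (3,3) g=3 f=7, (4,2) g=3 f=9]; closed=[(2,1), (2,2), (3,2)]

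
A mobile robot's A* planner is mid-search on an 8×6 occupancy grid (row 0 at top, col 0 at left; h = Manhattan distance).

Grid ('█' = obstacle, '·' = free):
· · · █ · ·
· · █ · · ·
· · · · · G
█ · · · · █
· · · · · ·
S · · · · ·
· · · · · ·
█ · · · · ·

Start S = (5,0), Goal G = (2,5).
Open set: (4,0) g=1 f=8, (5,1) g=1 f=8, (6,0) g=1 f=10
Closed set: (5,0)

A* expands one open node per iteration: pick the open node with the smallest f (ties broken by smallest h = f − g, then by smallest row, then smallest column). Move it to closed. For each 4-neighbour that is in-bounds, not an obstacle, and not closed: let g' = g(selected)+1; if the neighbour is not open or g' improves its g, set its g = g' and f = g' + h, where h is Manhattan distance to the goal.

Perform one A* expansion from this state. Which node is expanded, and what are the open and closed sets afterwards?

step 1: expand (4,0) (f=8, h=7) → closed; open now [(4,1) g=2 f=8, (5,1) g=1 f=8, (6,0) g=1 f=10]

expanded=(4,0); open=[(4,1) g=2 f=8, (5,1) g=1 f=8, (6,0) g=1 f=10]; closed=[(4,0), (5,0)]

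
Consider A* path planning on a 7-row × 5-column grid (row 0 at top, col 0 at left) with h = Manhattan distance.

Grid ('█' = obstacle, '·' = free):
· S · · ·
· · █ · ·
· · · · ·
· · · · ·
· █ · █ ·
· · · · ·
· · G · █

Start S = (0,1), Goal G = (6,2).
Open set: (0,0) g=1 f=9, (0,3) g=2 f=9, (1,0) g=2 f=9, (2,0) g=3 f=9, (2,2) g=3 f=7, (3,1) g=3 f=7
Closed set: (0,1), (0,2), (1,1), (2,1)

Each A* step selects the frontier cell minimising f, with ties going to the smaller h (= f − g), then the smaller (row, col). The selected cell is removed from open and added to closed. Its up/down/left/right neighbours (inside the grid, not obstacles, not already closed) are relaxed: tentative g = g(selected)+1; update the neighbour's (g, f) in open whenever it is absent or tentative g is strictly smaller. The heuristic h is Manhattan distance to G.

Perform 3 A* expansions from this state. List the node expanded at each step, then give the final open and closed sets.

order=[(2,2) → (3,2) → (4,2)]; open=[(0,0) g=1 f=9, (0,3) g=2 f=9, (1,0) g=2 f=9, (2,0) g=3 f=9, (2,3) g=4 f=9, (3,1) g=3 f=7, (3,3) g=5 f=9, (5,2) g=6 f=7]; closed=[(0,1), (0,2), (1,1), (2,1), (2,2), (3,2), (4,2)]

step 1: expand (2,2) (f=7, h=4) → closed; open now [(0,0) g=1 f=9, (0,3) g=2 f=9, (1,0) g=2 f=9, (2,0) g=3 f=9, (2,3) g=4 f=9, (3,1) g=3 f=7, (3,2) g=4 f=7]
step 2: expand (3,2) (f=7, h=3) → closed; open now [(0,0) g=1 f=9, (0,3) g=2 f=9, (1,0) g=2 f=9, (2,0) g=3 f=9, (2,3) g=4 f=9, (3,1) g=3 f=7, (3,3) g=5 f=9, (4,2) g=5 f=7]
step 3: expand (4,2) (f=7, h=2) → closed; open now [(0,0) g=1 f=9, (0,3) g=2 f=9, (1,0) g=2 f=9, (2,0) g=3 f=9, (2,3) g=4 f=9, (3,1) g=3 f=7, (3,3) g=5 f=9, (5,2) g=6 f=7]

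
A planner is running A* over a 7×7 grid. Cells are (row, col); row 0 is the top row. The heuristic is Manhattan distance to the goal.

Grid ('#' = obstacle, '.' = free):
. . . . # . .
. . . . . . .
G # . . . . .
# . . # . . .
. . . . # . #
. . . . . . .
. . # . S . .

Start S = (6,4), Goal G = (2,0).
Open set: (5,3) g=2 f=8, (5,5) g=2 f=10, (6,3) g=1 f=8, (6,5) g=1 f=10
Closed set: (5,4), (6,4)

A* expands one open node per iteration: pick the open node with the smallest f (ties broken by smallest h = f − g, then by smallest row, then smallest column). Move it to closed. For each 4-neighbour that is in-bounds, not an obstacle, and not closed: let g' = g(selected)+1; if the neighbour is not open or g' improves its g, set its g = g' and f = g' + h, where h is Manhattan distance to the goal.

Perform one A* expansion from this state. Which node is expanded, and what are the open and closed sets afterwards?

step 1: expand (5,3) (f=8, h=6) → closed; open now [(4,3) g=3 f=8, (5,2) g=3 f=8, (5,5) g=2 f=10, (6,3) g=1 f=8, (6,5) g=1 f=10]

expanded=(5,3); open=[(4,3) g=3 f=8, (5,2) g=3 f=8, (5,5) g=2 f=10, (6,3) g=1 f=8, (6,5) g=1 f=10]; closed=[(5,3), (5,4), (6,4)]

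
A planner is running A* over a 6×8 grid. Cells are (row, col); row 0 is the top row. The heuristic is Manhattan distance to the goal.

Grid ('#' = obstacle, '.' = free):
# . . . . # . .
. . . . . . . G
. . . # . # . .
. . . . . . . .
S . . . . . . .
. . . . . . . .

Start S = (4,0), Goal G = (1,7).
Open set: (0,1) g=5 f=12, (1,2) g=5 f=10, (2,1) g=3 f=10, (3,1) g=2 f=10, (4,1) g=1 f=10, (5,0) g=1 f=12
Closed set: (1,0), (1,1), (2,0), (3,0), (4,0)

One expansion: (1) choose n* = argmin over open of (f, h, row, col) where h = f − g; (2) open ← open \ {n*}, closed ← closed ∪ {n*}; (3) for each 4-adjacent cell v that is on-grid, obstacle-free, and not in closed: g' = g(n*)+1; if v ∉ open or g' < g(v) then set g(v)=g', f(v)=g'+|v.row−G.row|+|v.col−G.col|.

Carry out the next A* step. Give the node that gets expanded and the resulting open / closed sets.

step 1: expand (1,2) (f=10, h=5) → closed; open now [(0,1) g=5 f=12, (0,2) g=6 f=12, (1,3) g=6 f=10, (2,1) g=3 f=10, (2,2) g=6 f=12, (3,1) g=2 f=10, (4,1) g=1 f=10, (5,0) g=1 f=12]

expanded=(1,2); open=[(0,1) g=5 f=12, (0,2) g=6 f=12, (1,3) g=6 f=10, (2,1) g=3 f=10, (2,2) g=6 f=12, (3,1) g=2 f=10, (4,1) g=1 f=10, (5,0) g=1 f=12]; closed=[(1,0), (1,1), (1,2), (2,0), (3,0), (4,0)]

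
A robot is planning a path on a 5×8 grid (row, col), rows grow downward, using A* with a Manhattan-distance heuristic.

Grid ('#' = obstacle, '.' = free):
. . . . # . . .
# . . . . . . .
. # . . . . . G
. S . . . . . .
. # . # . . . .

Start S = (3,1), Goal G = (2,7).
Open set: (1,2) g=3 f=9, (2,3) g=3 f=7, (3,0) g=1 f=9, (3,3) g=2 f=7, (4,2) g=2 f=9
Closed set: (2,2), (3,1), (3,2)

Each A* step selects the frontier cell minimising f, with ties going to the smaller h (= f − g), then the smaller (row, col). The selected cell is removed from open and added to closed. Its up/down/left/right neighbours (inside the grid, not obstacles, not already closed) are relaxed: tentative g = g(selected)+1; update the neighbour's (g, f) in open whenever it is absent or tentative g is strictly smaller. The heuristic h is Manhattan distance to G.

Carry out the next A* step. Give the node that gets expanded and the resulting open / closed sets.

expanded=(2,3); open=[(1,2) g=3 f=9, (1,3) g=4 f=9, (2,4) g=4 f=7, (3,0) g=1 f=9, (3,3) g=2 f=7, (4,2) g=2 f=9]; closed=[(2,2), (2,3), (3,1), (3,2)]

step 1: expand (2,3) (f=7, h=4) → closed; open now [(1,2) g=3 f=9, (1,3) g=4 f=9, (2,4) g=4 f=7, (3,0) g=1 f=9, (3,3) g=2 f=7, (4,2) g=2 f=9]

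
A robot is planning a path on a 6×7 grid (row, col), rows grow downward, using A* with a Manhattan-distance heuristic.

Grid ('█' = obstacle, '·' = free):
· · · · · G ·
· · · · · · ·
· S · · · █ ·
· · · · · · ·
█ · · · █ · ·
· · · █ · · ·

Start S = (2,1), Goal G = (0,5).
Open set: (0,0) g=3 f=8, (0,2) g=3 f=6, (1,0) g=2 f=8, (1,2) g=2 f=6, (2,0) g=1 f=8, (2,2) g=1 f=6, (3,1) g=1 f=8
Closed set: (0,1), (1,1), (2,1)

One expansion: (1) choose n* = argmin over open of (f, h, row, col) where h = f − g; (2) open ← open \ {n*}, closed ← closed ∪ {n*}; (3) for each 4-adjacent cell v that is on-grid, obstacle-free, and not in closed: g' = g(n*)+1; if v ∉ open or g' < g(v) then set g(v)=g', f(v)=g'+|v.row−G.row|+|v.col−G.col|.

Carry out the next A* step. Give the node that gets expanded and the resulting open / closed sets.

step 1: expand (0,2) (f=6, h=3) → closed; open now [(0,0) g=3 f=8, (0,3) g=4 f=6, (1,0) g=2 f=8, (1,2) g=2 f=6, (2,0) g=1 f=8, (2,2) g=1 f=6, (3,1) g=1 f=8]

expanded=(0,2); open=[(0,0) g=3 f=8, (0,3) g=4 f=6, (1,0) g=2 f=8, (1,2) g=2 f=6, (2,0) g=1 f=8, (2,2) g=1 f=6, (3,1) g=1 f=8]; closed=[(0,1), (0,2), (1,1), (2,1)]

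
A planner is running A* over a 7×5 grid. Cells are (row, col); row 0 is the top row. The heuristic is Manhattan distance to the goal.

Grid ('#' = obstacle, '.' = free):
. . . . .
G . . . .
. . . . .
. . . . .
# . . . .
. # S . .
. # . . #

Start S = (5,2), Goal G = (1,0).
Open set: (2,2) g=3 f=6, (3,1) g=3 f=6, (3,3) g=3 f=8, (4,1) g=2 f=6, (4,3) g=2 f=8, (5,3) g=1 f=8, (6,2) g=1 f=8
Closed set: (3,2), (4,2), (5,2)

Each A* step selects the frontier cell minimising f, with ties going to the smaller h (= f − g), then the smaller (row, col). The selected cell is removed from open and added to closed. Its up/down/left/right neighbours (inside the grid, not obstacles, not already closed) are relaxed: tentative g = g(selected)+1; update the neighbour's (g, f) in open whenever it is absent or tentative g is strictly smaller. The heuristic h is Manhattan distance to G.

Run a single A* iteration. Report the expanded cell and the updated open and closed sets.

step 1: expand (2,2) (f=6, h=3) → closed; open now [(1,2) g=4 f=6, (2,1) g=4 f=6, (2,3) g=4 f=8, (3,1) g=3 f=6, (3,3) g=3 f=8, (4,1) g=2 f=6, (4,3) g=2 f=8, (5,3) g=1 f=8, (6,2) g=1 f=8]

expanded=(2,2); open=[(1,2) g=4 f=6, (2,1) g=4 f=6, (2,3) g=4 f=8, (3,1) g=3 f=6, (3,3) g=3 f=8, (4,1) g=2 f=6, (4,3) g=2 f=8, (5,3) g=1 f=8, (6,2) g=1 f=8]; closed=[(2,2), (3,2), (4,2), (5,2)]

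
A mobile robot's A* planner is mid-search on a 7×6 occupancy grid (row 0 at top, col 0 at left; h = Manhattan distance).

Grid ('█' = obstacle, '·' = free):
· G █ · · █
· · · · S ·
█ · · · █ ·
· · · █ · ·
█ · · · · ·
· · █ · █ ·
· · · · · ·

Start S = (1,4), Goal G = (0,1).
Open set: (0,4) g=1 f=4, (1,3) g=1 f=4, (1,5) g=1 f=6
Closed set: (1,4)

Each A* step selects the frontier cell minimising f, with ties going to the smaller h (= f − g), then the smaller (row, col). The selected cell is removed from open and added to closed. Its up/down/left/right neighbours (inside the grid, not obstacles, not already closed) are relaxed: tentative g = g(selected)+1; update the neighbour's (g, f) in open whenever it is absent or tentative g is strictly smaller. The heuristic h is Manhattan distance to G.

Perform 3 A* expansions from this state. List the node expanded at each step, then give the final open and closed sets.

step 1: expand (0,4) (f=4, h=3) → closed; open now [(0,3) g=2 f=4, (1,3) g=1 f=4, (1,5) g=1 f=6]
step 2: expand (0,3) (f=4, h=2) → closed; open now [(1,3) g=1 f=4, (1,5) g=1 f=6]
step 3: expand (1,3) (f=4, h=3) → closed; open now [(1,2) g=2 f=4, (1,5) g=1 f=6, (2,3) g=2 f=6]

order=[(0,4) → (0,3) → (1,3)]; open=[(1,2) g=2 f=4, (1,5) g=1 f=6, (2,3) g=2 f=6]; closed=[(0,3), (0,4), (1,3), (1,4)]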